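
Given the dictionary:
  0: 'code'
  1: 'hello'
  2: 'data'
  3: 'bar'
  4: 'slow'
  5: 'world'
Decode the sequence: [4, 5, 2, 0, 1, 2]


Look up each index in the dictionary:
  4 -> 'slow'
  5 -> 'world'
  2 -> 'data'
  0 -> 'code'
  1 -> 'hello'
  2 -> 'data'

Decoded: "slow world data code hello data"


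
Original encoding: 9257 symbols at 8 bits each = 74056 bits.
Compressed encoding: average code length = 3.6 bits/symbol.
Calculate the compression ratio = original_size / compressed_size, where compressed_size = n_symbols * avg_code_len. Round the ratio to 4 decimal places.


original_size = n_symbols * orig_bits = 9257 * 8 = 74056 bits
compressed_size = n_symbols * avg_code_len = 9257 * 3.6 = 33325.2 bits
ratio = original_size / compressed_size = 74056 / 33325.2 = 2.2222

Compression ratio = 2.2222


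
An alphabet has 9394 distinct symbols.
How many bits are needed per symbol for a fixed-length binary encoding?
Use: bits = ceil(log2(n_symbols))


log2(9394) = 13.1975
Bracket: 2^13 = 8192 < 9394 <= 2^14 = 16384
So ceil(log2(9394)) = 14

bits = ceil(log2(9394)) = ceil(13.1975) = 14 bits


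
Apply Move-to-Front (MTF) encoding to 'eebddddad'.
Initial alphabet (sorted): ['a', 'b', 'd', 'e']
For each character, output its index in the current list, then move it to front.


MTF encoding:
'e': index 3 in ['a', 'b', 'd', 'e'] -> ['e', 'a', 'b', 'd']
'e': index 0 in ['e', 'a', 'b', 'd'] -> ['e', 'a', 'b', 'd']
'b': index 2 in ['e', 'a', 'b', 'd'] -> ['b', 'e', 'a', 'd']
'd': index 3 in ['b', 'e', 'a', 'd'] -> ['d', 'b', 'e', 'a']
'd': index 0 in ['d', 'b', 'e', 'a'] -> ['d', 'b', 'e', 'a']
'd': index 0 in ['d', 'b', 'e', 'a'] -> ['d', 'b', 'e', 'a']
'd': index 0 in ['d', 'b', 'e', 'a'] -> ['d', 'b', 'e', 'a']
'a': index 3 in ['d', 'b', 'e', 'a'] -> ['a', 'd', 'b', 'e']
'd': index 1 in ['a', 'd', 'b', 'e'] -> ['d', 'a', 'b', 'e']


Output: [3, 0, 2, 3, 0, 0, 0, 3, 1]


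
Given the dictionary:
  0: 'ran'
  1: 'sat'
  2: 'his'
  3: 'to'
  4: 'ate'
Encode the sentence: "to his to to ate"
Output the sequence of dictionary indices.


Look up each word in the dictionary:
  'to' -> 3
  'his' -> 2
  'to' -> 3
  'to' -> 3
  'ate' -> 4

Encoded: [3, 2, 3, 3, 4]


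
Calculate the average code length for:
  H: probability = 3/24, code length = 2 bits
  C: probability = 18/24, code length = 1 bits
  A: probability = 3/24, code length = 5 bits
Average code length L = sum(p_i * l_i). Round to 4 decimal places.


Weighted contributions p_i * l_i:
  H: (3/24) * 2 = 6/24
  C: (18/24) * 1 = 18/24
  A: (3/24) * 5 = 15/24
Sum = (6 + 18 + 15)/24 = 39/24

L = 39/24 = 1.6250 bits/symbol


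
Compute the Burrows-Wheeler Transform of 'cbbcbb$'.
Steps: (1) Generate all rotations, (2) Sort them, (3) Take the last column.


Rotations (sorted):
  0: $cbbcbb -> last char: b
  1: b$cbbcb -> last char: b
  2: bb$cbbc -> last char: c
  3: bbcbb$c -> last char: c
  4: bcbb$cb -> last char: b
  5: cbb$cbb -> last char: b
  6: cbbcbb$ -> last char: $


BWT = bbccbb$


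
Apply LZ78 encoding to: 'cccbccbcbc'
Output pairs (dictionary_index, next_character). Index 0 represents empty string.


LZ78 encoding steps:
Dictionary: {0: ''}
Step 1: w='' (idx 0), next='c' -> output (0, 'c'), add 'c' as idx 1
Step 2: w='c' (idx 1), next='c' -> output (1, 'c'), add 'cc' as idx 2
Step 3: w='' (idx 0), next='b' -> output (0, 'b'), add 'b' as idx 3
Step 4: w='cc' (idx 2), next='b' -> output (2, 'b'), add 'ccb' as idx 4
Step 5: w='c' (idx 1), next='b' -> output (1, 'b'), add 'cb' as idx 5
Step 6: w='c' (idx 1), end of input -> output (1, '')


Encoded: [(0, 'c'), (1, 'c'), (0, 'b'), (2, 'b'), (1, 'b'), (1, '')]


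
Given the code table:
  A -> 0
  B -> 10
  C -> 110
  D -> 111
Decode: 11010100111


Decoding:
110 -> C
10 -> B
10 -> B
0 -> A
111 -> D


Result: CBBAD


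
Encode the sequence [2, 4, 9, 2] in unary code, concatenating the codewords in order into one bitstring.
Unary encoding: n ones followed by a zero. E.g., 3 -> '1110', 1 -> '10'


Encode each number as n ones followed by a terminating 0:
  2 -> 110 (3 bits)
  4 -> 11110 (5 bits)
  9 -> 1111111110 (10 bits)
  2 -> 110 (3 bits)
Total length = 3 + 5 + 10 + 3 = 21 bits.

Unary([2, 4, 9, 2]) = 110111101111111110110 (21 bits)


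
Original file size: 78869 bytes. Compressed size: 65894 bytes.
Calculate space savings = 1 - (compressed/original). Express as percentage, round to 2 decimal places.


ratio = compressed/original = 65894/78869 = 0.835487
savings = 1 - ratio = 1 - 0.835487 = 0.164513
as a percentage: 0.164513 * 100 = 16.45%

Space savings = 1 - 65894/78869 = 16.45%


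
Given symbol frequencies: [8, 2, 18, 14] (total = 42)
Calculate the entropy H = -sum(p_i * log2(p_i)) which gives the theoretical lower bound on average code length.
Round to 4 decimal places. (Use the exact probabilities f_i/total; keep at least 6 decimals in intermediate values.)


Per-symbol terms -p_i * log2(p_i) with p_i = f_i/42:
  p = 8/42 = 0.190476: log2(p) = -2.392317, -p*log2(p) = 0.455680
  p = 2/42 = 0.047619: log2(p) = -4.392317, -p*log2(p) = 0.209158
  p = 18/42 = 0.428571: log2(p) = -1.222392, -p*log2(p) = 0.523882
  p = 14/42 = 0.333333: log2(p) = -1.584963, -p*log2(p) = 0.528321
H = 0.455680 + 0.209158 + 0.523882 + 0.528321 = 1.717041

H = 1.717 bits/symbol


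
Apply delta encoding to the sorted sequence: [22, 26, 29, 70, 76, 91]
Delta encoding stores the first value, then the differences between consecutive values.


First value: 22
Deltas:
  26 - 22 = 4
  29 - 26 = 3
  70 - 29 = 41
  76 - 70 = 6
  91 - 76 = 15


Delta encoded: [22, 4, 3, 41, 6, 15]


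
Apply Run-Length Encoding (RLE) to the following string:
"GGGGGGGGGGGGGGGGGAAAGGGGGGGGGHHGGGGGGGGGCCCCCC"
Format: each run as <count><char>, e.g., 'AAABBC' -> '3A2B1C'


Scanning runs left to right:
  i=0: run of 'G' x 17 -> '17G'
  i=17: run of 'A' x 3 -> '3A'
  i=20: run of 'G' x 9 -> '9G'
  i=29: run of 'H' x 2 -> '2H'
  i=31: run of 'G' x 9 -> '9G'
  i=40: run of 'C' x 6 -> '6C'

RLE = 17G3A9G2H9G6C


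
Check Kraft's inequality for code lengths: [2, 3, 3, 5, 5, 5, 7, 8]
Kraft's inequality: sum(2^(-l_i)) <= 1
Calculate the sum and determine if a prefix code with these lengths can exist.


Sum = 2^(-2) + 2^(-3) + 2^(-3) + 2^(-5) + 2^(-5) + 2^(-5) + 2^(-7) + 2^(-8)
    = 0.25 + 0.125 + 0.125 + 0.03125 + 0.03125 + 0.03125 + 0.0078125 + 0.00390625
    = 155/256 = 0.60546875
Since 0.60546875 <= 1, Kraft's inequality IS satisfied.
A prefix code with these lengths CAN exist.

Kraft sum = 0.60546875. Satisfied.


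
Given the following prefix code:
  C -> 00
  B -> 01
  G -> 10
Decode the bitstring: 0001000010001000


Decoding step by step:
Bits 00 -> C
Bits 01 -> B
Bits 00 -> C
Bits 00 -> C
Bits 10 -> G
Bits 00 -> C
Bits 10 -> G
Bits 00 -> C


Decoded message: CBCCGCGC


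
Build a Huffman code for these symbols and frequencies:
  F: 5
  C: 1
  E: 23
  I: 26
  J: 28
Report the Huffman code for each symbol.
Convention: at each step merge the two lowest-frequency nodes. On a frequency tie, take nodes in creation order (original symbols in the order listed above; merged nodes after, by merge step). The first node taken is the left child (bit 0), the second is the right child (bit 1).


Huffman tree construction:
Step 1: Merge C(1) + F(5) = 6
Step 2: Merge (C+F)(6) + E(23) = 29
Step 3: Merge I(26) + J(28) = 54
Step 4: Merge ((C+F)+E)(29) + (I+J)(54) = 83
Read each symbol's code off the tree from the root (left child = 0, right child = 1).

Codes:
  F: 001 (length 3)
  C: 000 (length 3)
  E: 01 (length 2)
  I: 10 (length 2)
  J: 11 (length 2)
Average code length: 172/83 = 2.0723 bits/symbol


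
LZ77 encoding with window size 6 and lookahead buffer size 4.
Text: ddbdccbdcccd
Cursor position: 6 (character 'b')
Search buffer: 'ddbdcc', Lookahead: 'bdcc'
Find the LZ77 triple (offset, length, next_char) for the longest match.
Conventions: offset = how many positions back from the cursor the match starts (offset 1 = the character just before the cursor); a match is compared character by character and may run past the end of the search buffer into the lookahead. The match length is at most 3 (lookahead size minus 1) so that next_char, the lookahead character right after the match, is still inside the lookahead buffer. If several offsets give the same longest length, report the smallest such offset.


Try each offset into the search buffer:
  offset=1 (pos 5, char 'c'): match length 0
  offset=2 (pos 4, char 'c'): match length 0
  offset=3 (pos 3, char 'd'): match length 0
  offset=4 (pos 2, char 'b'): match length 3
  offset=5 (pos 1, char 'd'): match length 0
  offset=6 (pos 0, char 'd'): match length 0
Longest match has length 3 at offset 4.
next_char = character at position 6 + 3 = 9 -> 'c'

Best match: offset=4, length=3 (matching 'bdc' starting at position 2)
LZ77 triple: (4, 3, 'c')


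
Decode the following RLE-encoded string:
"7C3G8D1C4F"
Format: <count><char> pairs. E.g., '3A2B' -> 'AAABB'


Expanding each <count><char> pair:
  7C -> 'CCCCCCC'
  3G -> 'GGG'
  8D -> 'DDDDDDDD'
  1C -> 'C'
  4F -> 'FFFF'

Decoded = CCCCCCCGGGDDDDDDDDCFFFF


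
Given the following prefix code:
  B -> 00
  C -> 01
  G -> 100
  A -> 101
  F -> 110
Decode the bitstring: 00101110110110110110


Decoding step by step:
Bits 00 -> B
Bits 101 -> A
Bits 110 -> F
Bits 110 -> F
Bits 110 -> F
Bits 110 -> F
Bits 110 -> F


Decoded message: BAFFFFF


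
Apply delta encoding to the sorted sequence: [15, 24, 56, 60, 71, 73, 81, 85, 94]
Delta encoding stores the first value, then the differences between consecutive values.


First value: 15
Deltas:
  24 - 15 = 9
  56 - 24 = 32
  60 - 56 = 4
  71 - 60 = 11
  73 - 71 = 2
  81 - 73 = 8
  85 - 81 = 4
  94 - 85 = 9


Delta encoded: [15, 9, 32, 4, 11, 2, 8, 4, 9]


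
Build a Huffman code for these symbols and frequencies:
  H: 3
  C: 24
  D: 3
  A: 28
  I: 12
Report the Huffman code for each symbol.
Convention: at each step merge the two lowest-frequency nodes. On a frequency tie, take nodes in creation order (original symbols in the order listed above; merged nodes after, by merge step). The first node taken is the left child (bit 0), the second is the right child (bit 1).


Huffman tree construction:
Step 1: Merge H(3) + D(3) = 6
Step 2: Merge (H+D)(6) + I(12) = 18
Step 3: Merge ((H+D)+I)(18) + C(24) = 42
Step 4: Merge A(28) + (((H+D)+I)+C)(42) = 70
Read each symbol's code off the tree from the root (left child = 0, right child = 1).

Codes:
  H: 1000 (length 4)
  C: 11 (length 2)
  D: 1001 (length 4)
  A: 0 (length 1)
  I: 101 (length 3)
Average code length: 136/70 = 1.9429 bits/symbol


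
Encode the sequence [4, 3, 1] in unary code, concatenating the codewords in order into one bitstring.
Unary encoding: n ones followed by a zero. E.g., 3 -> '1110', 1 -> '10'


Encode each number as n ones followed by a terminating 0:
  4 -> 11110 (5 bits)
  3 -> 1110 (4 bits)
  1 -> 10 (2 bits)
Total length = 5 + 4 + 2 = 11 bits.

Unary([4, 3, 1]) = 11110111010 (11 bits)


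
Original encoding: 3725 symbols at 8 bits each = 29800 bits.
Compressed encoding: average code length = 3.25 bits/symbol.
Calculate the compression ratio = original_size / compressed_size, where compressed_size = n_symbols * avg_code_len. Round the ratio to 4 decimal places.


original_size = n_symbols * orig_bits = 3725 * 8 = 29800 bits
compressed_size = n_symbols * avg_code_len = 3725 * 3.25 = 12106.25 bits
ratio = original_size / compressed_size = 29800 / 12106.25 = 2.4615

Compression ratio = 2.4615


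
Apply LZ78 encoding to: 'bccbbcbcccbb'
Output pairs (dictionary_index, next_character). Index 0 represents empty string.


LZ78 encoding steps:
Dictionary: {0: ''}
Step 1: w='' (idx 0), next='b' -> output (0, 'b'), add 'b' as idx 1
Step 2: w='' (idx 0), next='c' -> output (0, 'c'), add 'c' as idx 2
Step 3: w='c' (idx 2), next='b' -> output (2, 'b'), add 'cb' as idx 3
Step 4: w='b' (idx 1), next='c' -> output (1, 'c'), add 'bc' as idx 4
Step 5: w='bc' (idx 4), next='c' -> output (4, 'c'), add 'bcc' as idx 5
Step 6: w='cb' (idx 3), next='b' -> output (3, 'b'), add 'cbb' as idx 6


Encoded: [(0, 'b'), (0, 'c'), (2, 'b'), (1, 'c'), (4, 'c'), (3, 'b')]


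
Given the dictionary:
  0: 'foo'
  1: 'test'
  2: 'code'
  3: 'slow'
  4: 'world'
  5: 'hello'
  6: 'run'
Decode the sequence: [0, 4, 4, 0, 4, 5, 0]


Look up each index in the dictionary:
  0 -> 'foo'
  4 -> 'world'
  4 -> 'world'
  0 -> 'foo'
  4 -> 'world'
  5 -> 'hello'
  0 -> 'foo'

Decoded: "foo world world foo world hello foo"


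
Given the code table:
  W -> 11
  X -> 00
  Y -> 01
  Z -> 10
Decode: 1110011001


Decoding:
11 -> W
10 -> Z
01 -> Y
10 -> Z
01 -> Y


Result: WZYZY


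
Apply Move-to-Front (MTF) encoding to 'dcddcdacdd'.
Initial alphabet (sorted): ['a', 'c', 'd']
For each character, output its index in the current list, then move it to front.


MTF encoding:
'd': index 2 in ['a', 'c', 'd'] -> ['d', 'a', 'c']
'c': index 2 in ['d', 'a', 'c'] -> ['c', 'd', 'a']
'd': index 1 in ['c', 'd', 'a'] -> ['d', 'c', 'a']
'd': index 0 in ['d', 'c', 'a'] -> ['d', 'c', 'a']
'c': index 1 in ['d', 'c', 'a'] -> ['c', 'd', 'a']
'd': index 1 in ['c', 'd', 'a'] -> ['d', 'c', 'a']
'a': index 2 in ['d', 'c', 'a'] -> ['a', 'd', 'c']
'c': index 2 in ['a', 'd', 'c'] -> ['c', 'a', 'd']
'd': index 2 in ['c', 'a', 'd'] -> ['d', 'c', 'a']
'd': index 0 in ['d', 'c', 'a'] -> ['d', 'c', 'a']


Output: [2, 2, 1, 0, 1, 1, 2, 2, 2, 0]


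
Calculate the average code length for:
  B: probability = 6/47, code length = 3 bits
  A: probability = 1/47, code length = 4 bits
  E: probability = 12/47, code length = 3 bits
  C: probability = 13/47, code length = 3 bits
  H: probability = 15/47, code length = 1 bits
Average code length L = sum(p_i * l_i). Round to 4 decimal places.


Weighted contributions p_i * l_i:
  B: (6/47) * 3 = 18/47
  A: (1/47) * 4 = 4/47
  E: (12/47) * 3 = 36/47
  C: (13/47) * 3 = 39/47
  H: (15/47) * 1 = 15/47
Sum = (18 + 4 + 36 + 39 + 15)/47 = 112/47

L = 112/47 = 2.3830 bits/symbol


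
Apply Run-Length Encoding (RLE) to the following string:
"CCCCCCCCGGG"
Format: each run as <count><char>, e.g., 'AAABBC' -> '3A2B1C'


Scanning runs left to right:
  i=0: run of 'C' x 8 -> '8C'
  i=8: run of 'G' x 3 -> '3G'

RLE = 8C3G


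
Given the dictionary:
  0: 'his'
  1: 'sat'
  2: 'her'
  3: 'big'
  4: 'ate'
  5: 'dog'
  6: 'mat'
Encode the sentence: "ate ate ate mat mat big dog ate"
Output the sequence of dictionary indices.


Look up each word in the dictionary:
  'ate' -> 4
  'ate' -> 4
  'ate' -> 4
  'mat' -> 6
  'mat' -> 6
  'big' -> 3
  'dog' -> 5
  'ate' -> 4

Encoded: [4, 4, 4, 6, 6, 3, 5, 4]


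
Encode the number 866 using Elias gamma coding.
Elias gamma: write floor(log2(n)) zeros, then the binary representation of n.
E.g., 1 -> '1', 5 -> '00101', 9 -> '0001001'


num_bits = floor(log2(866)) + 1 = 10
leading_zeros = num_bits - 1 = 9
binary(866) = 1101100010

Elias gamma(866) = '000000000' + '1101100010' = 0000000001101100010 (19 bits)


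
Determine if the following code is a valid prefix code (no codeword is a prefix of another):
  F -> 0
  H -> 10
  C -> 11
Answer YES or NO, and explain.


Checking each pair (does one codeword prefix another?):
  F='0' vs H='10': no prefix
  F='0' vs C='11': no prefix
  H='10' vs F='0': no prefix
  H='10' vs C='11': no prefix
  C='11' vs F='0': no prefix
  C='11' vs H='10': no prefix
No violation found over all pairs.

YES -- this is a valid prefix code. No codeword is a prefix of any other codeword.


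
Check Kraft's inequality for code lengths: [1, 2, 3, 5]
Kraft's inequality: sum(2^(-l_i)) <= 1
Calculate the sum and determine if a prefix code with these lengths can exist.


Sum = 2^(-1) + 2^(-2) + 2^(-3) + 2^(-5)
    = 0.5 + 0.25 + 0.125 + 0.03125
    = 29/32 = 0.90625
Since 0.90625 <= 1, Kraft's inequality IS satisfied.
A prefix code with these lengths CAN exist.

Kraft sum = 0.90625. Satisfied.


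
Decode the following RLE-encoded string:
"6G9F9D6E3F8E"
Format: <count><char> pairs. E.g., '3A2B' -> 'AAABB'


Expanding each <count><char> pair:
  6G -> 'GGGGGG'
  9F -> 'FFFFFFFFF'
  9D -> 'DDDDDDDDD'
  6E -> 'EEEEEE'
  3F -> 'FFF'
  8E -> 'EEEEEEEE'

Decoded = GGGGGGFFFFFFFFFDDDDDDDDDEEEEEEFFFEEEEEEEE


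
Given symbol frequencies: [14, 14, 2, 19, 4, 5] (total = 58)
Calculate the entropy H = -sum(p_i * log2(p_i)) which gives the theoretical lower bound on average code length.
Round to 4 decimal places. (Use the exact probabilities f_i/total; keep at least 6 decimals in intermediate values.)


Per-symbol terms -p_i * log2(p_i) with p_i = f_i/58:
  p = 14/58 = 0.241379: log2(p) = -2.050626, -p*log2(p) = 0.494979
  p = 14/58 = 0.241379: log2(p) = -2.050626, -p*log2(p) = 0.494979
  p = 2/58 = 0.034483: log2(p) = -4.857981, -p*log2(p) = 0.167517
  p = 19/58 = 0.327586: log2(p) = -1.610053, -p*log2(p) = 0.527431
  p = 4/58 = 0.068966: log2(p) = -3.857981, -p*log2(p) = 0.266068
  p = 5/58 = 0.086207: log2(p) = -3.536053, -p*log2(p) = 0.304832
H = 0.494979 + 0.494979 + 0.167517 + 0.527431 + 0.266068 + 0.304832 = 2.255806

H = 2.2558 bits/symbol


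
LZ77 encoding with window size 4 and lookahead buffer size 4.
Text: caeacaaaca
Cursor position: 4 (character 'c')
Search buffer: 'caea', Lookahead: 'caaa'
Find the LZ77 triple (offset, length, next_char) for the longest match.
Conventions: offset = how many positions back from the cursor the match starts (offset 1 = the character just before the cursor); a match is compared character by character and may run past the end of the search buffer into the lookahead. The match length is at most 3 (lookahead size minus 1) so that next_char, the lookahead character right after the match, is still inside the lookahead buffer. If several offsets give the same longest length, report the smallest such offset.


Try each offset into the search buffer:
  offset=1 (pos 3, char 'a'): match length 0
  offset=2 (pos 2, char 'e'): match length 0
  offset=3 (pos 1, char 'a'): match length 0
  offset=4 (pos 0, char 'c'): match length 2
Longest match has length 2 at offset 4.
next_char = character at position 4 + 2 = 6 -> 'a'

Best match: offset=4, length=2 (matching 'ca' starting at position 0)
LZ77 triple: (4, 2, 'a')


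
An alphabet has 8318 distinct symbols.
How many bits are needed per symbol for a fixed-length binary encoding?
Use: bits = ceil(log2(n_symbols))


log2(8318) = 13.022
Bracket: 2^13 = 8192 < 8318 <= 2^14 = 16384
So ceil(log2(8318)) = 14

bits = ceil(log2(8318)) = ceil(13.022) = 14 bits


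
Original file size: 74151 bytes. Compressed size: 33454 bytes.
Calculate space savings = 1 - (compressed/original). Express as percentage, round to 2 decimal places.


ratio = compressed/original = 33454/74151 = 0.45116
savings = 1 - ratio = 1 - 0.45116 = 0.54884
as a percentage: 0.54884 * 100 = 54.88%

Space savings = 1 - 33454/74151 = 54.88%


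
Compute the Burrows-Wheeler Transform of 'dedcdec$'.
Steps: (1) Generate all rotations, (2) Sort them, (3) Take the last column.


Rotations (sorted):
  0: $dedcdec -> last char: c
  1: c$dedcde -> last char: e
  2: cdec$ded -> last char: d
  3: dcdec$de -> last char: e
  4: dec$dedc -> last char: c
  5: dedcdec$ -> last char: $
  6: ec$dedcd -> last char: d
  7: edcdec$d -> last char: d


BWT = cedec$dd


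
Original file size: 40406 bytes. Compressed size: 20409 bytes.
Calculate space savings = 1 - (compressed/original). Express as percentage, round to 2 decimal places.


ratio = compressed/original = 20409/40406 = 0.505098
savings = 1 - ratio = 1 - 0.505098 = 0.494902
as a percentage: 0.494902 * 100 = 49.49%

Space savings = 1 - 20409/40406 = 49.49%


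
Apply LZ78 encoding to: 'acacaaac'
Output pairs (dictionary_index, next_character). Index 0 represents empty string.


LZ78 encoding steps:
Dictionary: {0: ''}
Step 1: w='' (idx 0), next='a' -> output (0, 'a'), add 'a' as idx 1
Step 2: w='' (idx 0), next='c' -> output (0, 'c'), add 'c' as idx 2
Step 3: w='a' (idx 1), next='c' -> output (1, 'c'), add 'ac' as idx 3
Step 4: w='a' (idx 1), next='a' -> output (1, 'a'), add 'aa' as idx 4
Step 5: w='ac' (idx 3), end of input -> output (3, '')


Encoded: [(0, 'a'), (0, 'c'), (1, 'c'), (1, 'a'), (3, '')]


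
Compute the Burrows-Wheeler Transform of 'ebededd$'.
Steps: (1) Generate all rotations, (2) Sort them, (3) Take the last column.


Rotations (sorted):
  0: $ebededd -> last char: d
  1: bededd$e -> last char: e
  2: d$ebeded -> last char: d
  3: dd$ebede -> last char: e
  4: dedd$ebe -> last char: e
  5: ebededd$ -> last char: $
  6: edd$ebed -> last char: d
  7: ededd$eb -> last char: b


BWT = dedee$db


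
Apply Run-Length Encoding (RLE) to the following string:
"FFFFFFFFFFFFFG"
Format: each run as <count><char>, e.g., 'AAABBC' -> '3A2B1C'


Scanning runs left to right:
  i=0: run of 'F' x 13 -> '13F'
  i=13: run of 'G' x 1 -> '1G'

RLE = 13F1G


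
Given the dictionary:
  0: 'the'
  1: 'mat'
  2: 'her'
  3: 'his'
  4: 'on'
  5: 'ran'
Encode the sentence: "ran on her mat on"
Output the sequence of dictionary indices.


Look up each word in the dictionary:
  'ran' -> 5
  'on' -> 4
  'her' -> 2
  'mat' -> 1
  'on' -> 4

Encoded: [5, 4, 2, 1, 4]


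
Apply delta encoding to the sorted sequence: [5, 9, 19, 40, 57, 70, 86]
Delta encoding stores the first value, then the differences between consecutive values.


First value: 5
Deltas:
  9 - 5 = 4
  19 - 9 = 10
  40 - 19 = 21
  57 - 40 = 17
  70 - 57 = 13
  86 - 70 = 16


Delta encoded: [5, 4, 10, 21, 17, 13, 16]


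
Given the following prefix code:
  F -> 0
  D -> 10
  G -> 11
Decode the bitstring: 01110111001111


Decoding step by step:
Bits 0 -> F
Bits 11 -> G
Bits 10 -> D
Bits 11 -> G
Bits 10 -> D
Bits 0 -> F
Bits 11 -> G
Bits 11 -> G


Decoded message: FGDGDFGG


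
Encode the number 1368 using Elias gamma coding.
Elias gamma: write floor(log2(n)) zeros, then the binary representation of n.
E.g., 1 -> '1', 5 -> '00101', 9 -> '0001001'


num_bits = floor(log2(1368)) + 1 = 11
leading_zeros = num_bits - 1 = 10
binary(1368) = 10101011000

Elias gamma(1368) = '0000000000' + '10101011000' = 000000000010101011000 (21 bits)


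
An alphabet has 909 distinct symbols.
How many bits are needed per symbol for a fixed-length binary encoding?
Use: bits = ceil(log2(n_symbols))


log2(909) = 9.8281
Bracket: 2^9 = 512 < 909 <= 2^10 = 1024
So ceil(log2(909)) = 10

bits = ceil(log2(909)) = ceil(9.8281) = 10 bits


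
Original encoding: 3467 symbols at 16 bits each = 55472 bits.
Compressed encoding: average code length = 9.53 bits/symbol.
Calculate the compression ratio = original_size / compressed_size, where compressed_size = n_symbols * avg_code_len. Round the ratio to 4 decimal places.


original_size = n_symbols * orig_bits = 3467 * 16 = 55472 bits
compressed_size = n_symbols * avg_code_len = 3467 * 9.53 = 33040.51 bits
ratio = original_size / compressed_size = 55472 / 33040.51 = 1.6789

Compression ratio = 1.6789


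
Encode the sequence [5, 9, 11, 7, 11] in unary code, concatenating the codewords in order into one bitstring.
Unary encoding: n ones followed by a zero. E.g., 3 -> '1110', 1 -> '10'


Encode each number as n ones followed by a terminating 0:
  5 -> 111110 (6 bits)
  9 -> 1111111110 (10 bits)
  11 -> 111111111110 (12 bits)
  7 -> 11111110 (8 bits)
  11 -> 111111111110 (12 bits)
Total length = 6 + 10 + 12 + 8 + 12 = 48 bits.

Unary([5, 9, 11, 7, 11]) = 111110111111111011111111111011111110111111111110 (48 bits)


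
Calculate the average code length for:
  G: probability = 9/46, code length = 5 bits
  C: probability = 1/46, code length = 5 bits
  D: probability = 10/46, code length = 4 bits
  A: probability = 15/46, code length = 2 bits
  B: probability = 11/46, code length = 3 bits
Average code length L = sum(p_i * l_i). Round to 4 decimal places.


Weighted contributions p_i * l_i:
  G: (9/46) * 5 = 45/46
  C: (1/46) * 5 = 5/46
  D: (10/46) * 4 = 40/46
  A: (15/46) * 2 = 30/46
  B: (11/46) * 3 = 33/46
Sum = (45 + 5 + 40 + 30 + 33)/46 = 153/46

L = 153/46 = 3.3261 bits/symbol


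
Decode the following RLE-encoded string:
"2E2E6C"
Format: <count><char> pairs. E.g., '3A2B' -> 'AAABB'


Expanding each <count><char> pair:
  2E -> 'EE'
  2E -> 'EE'
  6C -> 'CCCCCC'

Decoded = EEEECCCCCC


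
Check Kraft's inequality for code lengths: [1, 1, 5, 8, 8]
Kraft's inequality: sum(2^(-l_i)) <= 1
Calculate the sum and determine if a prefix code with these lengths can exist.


Sum = 2^(-1) + 2^(-1) + 2^(-5) + 2^(-8) + 2^(-8)
    = 0.5 + 0.5 + 0.03125 + 0.00390625 + 0.00390625
    = 266/256 = 1.0390625
Since 1.0390625 > 1, Kraft's inequality is NOT satisfied.
A prefix code with these lengths CANNOT exist.

Kraft sum = 1.0390625. Not satisfied.


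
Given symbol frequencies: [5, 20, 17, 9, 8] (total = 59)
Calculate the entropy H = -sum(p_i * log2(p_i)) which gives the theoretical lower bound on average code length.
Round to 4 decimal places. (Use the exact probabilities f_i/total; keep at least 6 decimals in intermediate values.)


Per-symbol terms -p_i * log2(p_i) with p_i = f_i/59:
  p = 5/59 = 0.084746: log2(p) = -3.560715, -p*log2(p) = 0.301756
  p = 20/59 = 0.338983: log2(p) = -1.560715, -p*log2(p) = 0.529056
  p = 17/59 = 0.288136: log2(p) = -1.795180, -p*log2(p) = 0.517255
  p = 9/59 = 0.152542: log2(p) = -2.712718, -p*log2(p) = 0.413804
  p = 8/59 = 0.135593: log2(p) = -2.882643, -p*log2(p) = 0.390867
H = 0.301756 + 0.529056 + 0.517255 + 0.413804 + 0.390867 = 2.152738

H = 2.1527 bits/symbol


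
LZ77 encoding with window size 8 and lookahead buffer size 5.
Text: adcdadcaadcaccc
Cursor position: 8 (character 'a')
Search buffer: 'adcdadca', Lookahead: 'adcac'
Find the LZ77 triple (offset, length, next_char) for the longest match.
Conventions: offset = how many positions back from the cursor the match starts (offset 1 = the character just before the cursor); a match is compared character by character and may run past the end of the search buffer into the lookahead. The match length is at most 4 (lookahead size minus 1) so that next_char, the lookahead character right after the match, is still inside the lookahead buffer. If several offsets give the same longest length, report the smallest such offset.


Try each offset into the search buffer:
  offset=1 (pos 7, char 'a'): match length 1
  offset=2 (pos 6, char 'c'): match length 0
  offset=3 (pos 5, char 'd'): match length 0
  offset=4 (pos 4, char 'a'): match length 4
  offset=5 (pos 3, char 'd'): match length 0
  offset=6 (pos 2, char 'c'): match length 0
  offset=7 (pos 1, char 'd'): match length 0
  offset=8 (pos 0, char 'a'): match length 3
Longest match has length 4 at offset 4.
next_char = character at position 8 + 4 = 12 -> 'c'

Best match: offset=4, length=4 (matching 'adca' starting at position 4)
LZ77 triple: (4, 4, 'c')


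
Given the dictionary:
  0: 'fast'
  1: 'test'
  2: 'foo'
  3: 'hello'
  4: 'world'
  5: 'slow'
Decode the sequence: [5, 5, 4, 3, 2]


Look up each index in the dictionary:
  5 -> 'slow'
  5 -> 'slow'
  4 -> 'world'
  3 -> 'hello'
  2 -> 'foo'

Decoded: "slow slow world hello foo"


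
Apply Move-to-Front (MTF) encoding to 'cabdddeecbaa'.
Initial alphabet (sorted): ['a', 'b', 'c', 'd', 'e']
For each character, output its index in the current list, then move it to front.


MTF encoding:
'c': index 2 in ['a', 'b', 'c', 'd', 'e'] -> ['c', 'a', 'b', 'd', 'e']
'a': index 1 in ['c', 'a', 'b', 'd', 'e'] -> ['a', 'c', 'b', 'd', 'e']
'b': index 2 in ['a', 'c', 'b', 'd', 'e'] -> ['b', 'a', 'c', 'd', 'e']
'd': index 3 in ['b', 'a', 'c', 'd', 'e'] -> ['d', 'b', 'a', 'c', 'e']
'd': index 0 in ['d', 'b', 'a', 'c', 'e'] -> ['d', 'b', 'a', 'c', 'e']
'd': index 0 in ['d', 'b', 'a', 'c', 'e'] -> ['d', 'b', 'a', 'c', 'e']
'e': index 4 in ['d', 'b', 'a', 'c', 'e'] -> ['e', 'd', 'b', 'a', 'c']
'e': index 0 in ['e', 'd', 'b', 'a', 'c'] -> ['e', 'd', 'b', 'a', 'c']
'c': index 4 in ['e', 'd', 'b', 'a', 'c'] -> ['c', 'e', 'd', 'b', 'a']
'b': index 3 in ['c', 'e', 'd', 'b', 'a'] -> ['b', 'c', 'e', 'd', 'a']
'a': index 4 in ['b', 'c', 'e', 'd', 'a'] -> ['a', 'b', 'c', 'e', 'd']
'a': index 0 in ['a', 'b', 'c', 'e', 'd'] -> ['a', 'b', 'c', 'e', 'd']


Output: [2, 1, 2, 3, 0, 0, 4, 0, 4, 3, 4, 0]


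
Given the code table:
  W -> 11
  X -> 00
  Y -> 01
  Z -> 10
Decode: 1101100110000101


Decoding:
11 -> W
01 -> Y
10 -> Z
01 -> Y
10 -> Z
00 -> X
01 -> Y
01 -> Y


Result: WYZYZXYY


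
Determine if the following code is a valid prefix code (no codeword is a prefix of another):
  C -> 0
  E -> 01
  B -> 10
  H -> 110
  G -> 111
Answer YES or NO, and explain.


Checking each pair (does one codeword prefix another?):
  C='0' vs E='01': prefix -- VIOLATION

NO -- this is NOT a valid prefix code. C (0) is a prefix of E (01).


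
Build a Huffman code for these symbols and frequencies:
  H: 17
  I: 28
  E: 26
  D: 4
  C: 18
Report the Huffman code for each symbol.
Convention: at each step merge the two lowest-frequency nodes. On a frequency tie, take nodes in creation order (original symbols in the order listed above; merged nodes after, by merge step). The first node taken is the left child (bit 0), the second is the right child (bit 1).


Huffman tree construction:
Step 1: Merge D(4) + H(17) = 21
Step 2: Merge C(18) + (D+H)(21) = 39
Step 3: Merge E(26) + I(28) = 54
Step 4: Merge (C+(D+H))(39) + (E+I)(54) = 93
Read each symbol's code off the tree from the root (left child = 0, right child = 1).

Codes:
  H: 011 (length 3)
  I: 11 (length 2)
  E: 10 (length 2)
  D: 010 (length 3)
  C: 00 (length 2)
Average code length: 207/93 = 2.2258 bits/symbol


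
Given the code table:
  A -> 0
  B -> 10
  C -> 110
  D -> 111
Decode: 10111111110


Decoding:
10 -> B
111 -> D
111 -> D
110 -> C


Result: BDDC


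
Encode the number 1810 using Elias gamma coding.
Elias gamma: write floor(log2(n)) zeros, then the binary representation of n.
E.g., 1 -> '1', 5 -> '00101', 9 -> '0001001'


num_bits = floor(log2(1810)) + 1 = 11
leading_zeros = num_bits - 1 = 10
binary(1810) = 11100010010

Elias gamma(1810) = '0000000000' + '11100010010' = 000000000011100010010 (21 bits)


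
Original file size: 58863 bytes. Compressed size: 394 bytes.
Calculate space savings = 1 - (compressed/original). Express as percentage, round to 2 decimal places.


ratio = compressed/original = 394/58863 = 0.006694
savings = 1 - ratio = 1 - 0.006694 = 0.993306
as a percentage: 0.993306 * 100 = 99.33%

Space savings = 1 - 394/58863 = 99.33%


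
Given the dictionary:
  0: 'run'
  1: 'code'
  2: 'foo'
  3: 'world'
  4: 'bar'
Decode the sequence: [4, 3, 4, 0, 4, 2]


Look up each index in the dictionary:
  4 -> 'bar'
  3 -> 'world'
  4 -> 'bar'
  0 -> 'run'
  4 -> 'bar'
  2 -> 'foo'

Decoded: "bar world bar run bar foo"


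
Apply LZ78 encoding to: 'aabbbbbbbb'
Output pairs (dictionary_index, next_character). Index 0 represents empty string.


LZ78 encoding steps:
Dictionary: {0: ''}
Step 1: w='' (idx 0), next='a' -> output (0, 'a'), add 'a' as idx 1
Step 2: w='a' (idx 1), next='b' -> output (1, 'b'), add 'ab' as idx 2
Step 3: w='' (idx 0), next='b' -> output (0, 'b'), add 'b' as idx 3
Step 4: w='b' (idx 3), next='b' -> output (3, 'b'), add 'bb' as idx 4
Step 5: w='bb' (idx 4), next='b' -> output (4, 'b'), add 'bbb' as idx 5
Step 6: w='b' (idx 3), end of input -> output (3, '')


Encoded: [(0, 'a'), (1, 'b'), (0, 'b'), (3, 'b'), (4, 'b'), (3, '')]


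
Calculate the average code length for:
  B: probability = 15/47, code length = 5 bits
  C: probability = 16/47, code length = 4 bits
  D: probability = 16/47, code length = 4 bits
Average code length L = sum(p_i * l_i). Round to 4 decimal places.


Weighted contributions p_i * l_i:
  B: (15/47) * 5 = 75/47
  C: (16/47) * 4 = 64/47
  D: (16/47) * 4 = 64/47
Sum = (75 + 64 + 64)/47 = 203/47

L = 203/47 = 4.3191 bits/symbol


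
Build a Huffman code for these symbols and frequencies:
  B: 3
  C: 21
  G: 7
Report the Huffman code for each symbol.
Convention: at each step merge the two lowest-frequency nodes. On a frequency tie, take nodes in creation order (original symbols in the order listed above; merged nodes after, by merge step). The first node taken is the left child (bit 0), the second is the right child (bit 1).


Huffman tree construction:
Step 1: Merge B(3) + G(7) = 10
Step 2: Merge (B+G)(10) + C(21) = 31
Read each symbol's code off the tree from the root (left child = 0, right child = 1).

Codes:
  B: 00 (length 2)
  C: 1 (length 1)
  G: 01 (length 2)
Average code length: 41/31 = 1.3226 bits/symbol


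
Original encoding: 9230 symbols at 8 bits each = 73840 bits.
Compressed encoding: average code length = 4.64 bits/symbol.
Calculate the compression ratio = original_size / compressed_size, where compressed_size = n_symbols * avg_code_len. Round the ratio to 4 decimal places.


original_size = n_symbols * orig_bits = 9230 * 8 = 73840 bits
compressed_size = n_symbols * avg_code_len = 9230 * 4.64 = 42827.2 bits
ratio = original_size / compressed_size = 73840 / 42827.2 = 1.7241

Compression ratio = 1.7241


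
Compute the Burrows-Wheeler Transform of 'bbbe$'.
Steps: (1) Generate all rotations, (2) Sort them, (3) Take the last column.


Rotations (sorted):
  0: $bbbe -> last char: e
  1: bbbe$ -> last char: $
  2: bbe$b -> last char: b
  3: be$bb -> last char: b
  4: e$bbb -> last char: b


BWT = e$bbb


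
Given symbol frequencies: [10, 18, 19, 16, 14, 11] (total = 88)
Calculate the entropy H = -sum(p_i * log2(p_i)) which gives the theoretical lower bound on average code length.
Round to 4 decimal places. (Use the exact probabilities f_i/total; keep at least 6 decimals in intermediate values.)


Per-symbol terms -p_i * log2(p_i) with p_i = f_i/88:
  p = 10/88 = 0.113636: log2(p) = -3.137504, -p*log2(p) = 0.356534
  p = 18/88 = 0.204545: log2(p) = -2.289507, -p*log2(p) = 0.468308
  p = 19/88 = 0.215909: log2(p) = -2.211504, -p*log2(p) = 0.477484
  p = 16/88 = 0.181818: log2(p) = -2.459432, -p*log2(p) = 0.447169
  p = 14/88 = 0.159091: log2(p) = -2.652077, -p*log2(p) = 0.421921
  p = 11/88 = 0.125000: log2(p) = -3.000000, -p*log2(p) = 0.375000
H = 0.356534 + 0.468308 + 0.477484 + 0.447169 + 0.421921 + 0.375000 = 2.546416

H = 2.5464 bits/symbol


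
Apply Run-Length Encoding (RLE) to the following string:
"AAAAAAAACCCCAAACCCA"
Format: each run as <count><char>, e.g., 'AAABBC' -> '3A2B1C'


Scanning runs left to right:
  i=0: run of 'A' x 8 -> '8A'
  i=8: run of 'C' x 4 -> '4C'
  i=12: run of 'A' x 3 -> '3A'
  i=15: run of 'C' x 3 -> '3C'
  i=18: run of 'A' x 1 -> '1A'

RLE = 8A4C3A3C1A


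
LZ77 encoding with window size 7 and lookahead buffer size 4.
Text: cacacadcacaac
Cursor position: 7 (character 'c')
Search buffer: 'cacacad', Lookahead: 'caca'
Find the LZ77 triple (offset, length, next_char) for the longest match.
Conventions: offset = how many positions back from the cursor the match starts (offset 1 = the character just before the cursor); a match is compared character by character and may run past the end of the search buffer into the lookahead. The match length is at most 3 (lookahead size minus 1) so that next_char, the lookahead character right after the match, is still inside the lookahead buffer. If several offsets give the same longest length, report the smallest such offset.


Try each offset into the search buffer:
  offset=1 (pos 6, char 'd'): match length 0
  offset=2 (pos 5, char 'a'): match length 0
  offset=3 (pos 4, char 'c'): match length 2
  offset=4 (pos 3, char 'a'): match length 0
  offset=5 (pos 2, char 'c'): match length 3
  offset=6 (pos 1, char 'a'): match length 0
  offset=7 (pos 0, char 'c'): match length 3
Longest match has length 3, found at offsets 5, 7; take the smallest, offset 5.
next_char = character at position 7 + 3 = 10 -> 'a'

Best match: offset=5, length=3 (matching 'cac' starting at position 2)
LZ77 triple: (5, 3, 'a')


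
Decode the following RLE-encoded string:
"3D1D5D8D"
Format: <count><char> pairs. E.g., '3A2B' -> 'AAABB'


Expanding each <count><char> pair:
  3D -> 'DDD'
  1D -> 'D'
  5D -> 'DDDDD'
  8D -> 'DDDDDDDD'

Decoded = DDDDDDDDDDDDDDDDD


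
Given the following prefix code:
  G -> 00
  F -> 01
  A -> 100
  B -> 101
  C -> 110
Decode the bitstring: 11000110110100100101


Decoding step by step:
Bits 110 -> C
Bits 00 -> G
Bits 110 -> C
Bits 110 -> C
Bits 100 -> A
Bits 100 -> A
Bits 101 -> B


Decoded message: CGCCAAB


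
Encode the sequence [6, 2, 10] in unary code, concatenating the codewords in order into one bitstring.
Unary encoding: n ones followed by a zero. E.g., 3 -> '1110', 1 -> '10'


Encode each number as n ones followed by a terminating 0:
  6 -> 1111110 (7 bits)
  2 -> 110 (3 bits)
  10 -> 11111111110 (11 bits)
Total length = 7 + 3 + 11 = 21 bits.

Unary([6, 2, 10]) = 111111011011111111110 (21 bits)


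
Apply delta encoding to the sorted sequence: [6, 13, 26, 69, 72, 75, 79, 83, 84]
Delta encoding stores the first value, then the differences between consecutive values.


First value: 6
Deltas:
  13 - 6 = 7
  26 - 13 = 13
  69 - 26 = 43
  72 - 69 = 3
  75 - 72 = 3
  79 - 75 = 4
  83 - 79 = 4
  84 - 83 = 1


Delta encoded: [6, 7, 13, 43, 3, 3, 4, 4, 1]


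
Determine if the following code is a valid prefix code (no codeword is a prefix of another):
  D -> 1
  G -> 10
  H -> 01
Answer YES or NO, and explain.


Checking each pair (does one codeword prefix another?):
  D='1' vs G='10': prefix -- VIOLATION

NO -- this is NOT a valid prefix code. D (1) is a prefix of G (10).


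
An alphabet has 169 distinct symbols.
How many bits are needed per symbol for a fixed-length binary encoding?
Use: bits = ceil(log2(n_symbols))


log2(169) = 7.4009
Bracket: 2^7 = 128 < 169 <= 2^8 = 256
So ceil(log2(169)) = 8

bits = ceil(log2(169)) = ceil(7.4009) = 8 bits


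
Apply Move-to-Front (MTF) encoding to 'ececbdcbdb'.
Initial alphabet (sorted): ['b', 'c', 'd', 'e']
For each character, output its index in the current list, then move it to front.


MTF encoding:
'e': index 3 in ['b', 'c', 'd', 'e'] -> ['e', 'b', 'c', 'd']
'c': index 2 in ['e', 'b', 'c', 'd'] -> ['c', 'e', 'b', 'd']
'e': index 1 in ['c', 'e', 'b', 'd'] -> ['e', 'c', 'b', 'd']
'c': index 1 in ['e', 'c', 'b', 'd'] -> ['c', 'e', 'b', 'd']
'b': index 2 in ['c', 'e', 'b', 'd'] -> ['b', 'c', 'e', 'd']
'd': index 3 in ['b', 'c', 'e', 'd'] -> ['d', 'b', 'c', 'e']
'c': index 2 in ['d', 'b', 'c', 'e'] -> ['c', 'd', 'b', 'e']
'b': index 2 in ['c', 'd', 'b', 'e'] -> ['b', 'c', 'd', 'e']
'd': index 2 in ['b', 'c', 'd', 'e'] -> ['d', 'b', 'c', 'e']
'b': index 1 in ['d', 'b', 'c', 'e'] -> ['b', 'd', 'c', 'e']


Output: [3, 2, 1, 1, 2, 3, 2, 2, 2, 1]


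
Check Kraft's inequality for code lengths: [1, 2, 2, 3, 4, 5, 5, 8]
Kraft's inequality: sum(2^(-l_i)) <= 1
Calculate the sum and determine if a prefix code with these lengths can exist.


Sum = 2^(-1) + 2^(-2) + 2^(-2) + 2^(-3) + 2^(-4) + 2^(-5) + 2^(-5) + 2^(-8)
    = 0.5 + 0.25 + 0.25 + 0.125 + 0.0625 + 0.03125 + 0.03125 + 0.00390625
    = 321/256 = 1.25390625
Since 1.25390625 > 1, Kraft's inequality is NOT satisfied.
A prefix code with these lengths CANNOT exist.

Kraft sum = 1.25390625. Not satisfied.


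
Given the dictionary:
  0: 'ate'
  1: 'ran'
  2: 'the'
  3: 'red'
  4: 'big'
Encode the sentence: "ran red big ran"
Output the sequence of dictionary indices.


Look up each word in the dictionary:
  'ran' -> 1
  'red' -> 3
  'big' -> 4
  'ran' -> 1

Encoded: [1, 3, 4, 1]


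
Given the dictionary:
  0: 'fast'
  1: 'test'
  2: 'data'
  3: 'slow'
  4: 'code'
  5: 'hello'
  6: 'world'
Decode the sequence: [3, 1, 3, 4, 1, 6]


Look up each index in the dictionary:
  3 -> 'slow'
  1 -> 'test'
  3 -> 'slow'
  4 -> 'code'
  1 -> 'test'
  6 -> 'world'

Decoded: "slow test slow code test world"


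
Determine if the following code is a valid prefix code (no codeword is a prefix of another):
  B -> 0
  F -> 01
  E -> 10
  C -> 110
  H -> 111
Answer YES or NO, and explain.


Checking each pair (does one codeword prefix another?):
  B='0' vs F='01': prefix -- VIOLATION

NO -- this is NOT a valid prefix code. B (0) is a prefix of F (01).


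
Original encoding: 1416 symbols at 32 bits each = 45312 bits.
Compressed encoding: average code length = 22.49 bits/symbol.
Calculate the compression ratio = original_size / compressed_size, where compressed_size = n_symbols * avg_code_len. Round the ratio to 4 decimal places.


original_size = n_symbols * orig_bits = 1416 * 32 = 45312 bits
compressed_size = n_symbols * avg_code_len = 1416 * 22.49 = 31845.84 bits
ratio = original_size / compressed_size = 45312 / 31845.84 = 1.4229

Compression ratio = 1.4229
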